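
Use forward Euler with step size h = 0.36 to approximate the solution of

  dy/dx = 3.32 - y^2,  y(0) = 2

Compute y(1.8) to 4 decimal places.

1.8215

Euler: y_{n+1} = y_n + h·f(x_n, y_n).
x=0.000000, y=2.000000: f=-0.680000 → y ← 2.000000 + 0.36·(-0.680000) = 1.755200
x=0.360000, y=1.755200: f=0.239273 → y ← 1.755200 + 0.36·0.239273 = 1.841338
x=0.720000, y=1.841338: f=-0.070527 → y ← 1.841338 + 0.36·(-0.070527) = 1.815949
x=1.080000, y=1.815949: f=0.022330 → y ← 1.815949 + 0.36·0.022330 = 1.823988
x=1.440000, y=1.823988: f=-0.006931 → y ← 1.823988 + 0.36·(-0.006931) = 1.821493
y(1.8) ≈ 1.8215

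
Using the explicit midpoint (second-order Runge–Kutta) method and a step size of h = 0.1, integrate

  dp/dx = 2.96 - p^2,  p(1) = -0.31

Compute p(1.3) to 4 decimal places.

Midpoint: k1 = f(x_n, p_n); k2 = f(x_n + h/2, p_n + (h/2)·k1); p_{n+1} = p_n + h·k2.
x=1.000000, p=-0.310000:
  k1 = f(1.000000, -0.310000) = 2.863900
  k2 = f(1.050000, -0.166805) = 2.932176
  p ← -0.310000 + 0.1·2.932176 = -0.016782
x=1.100000, p=-0.016782:
  k1 = f(1.100000, -0.016782) = 2.959718
  k2 = f(1.150000, 0.131204) = 2.942786
  p ← -0.016782 + 0.1·2.942786 = 0.277496
x=1.200000, p=0.277496:
  k1 = f(1.200000, 0.277496) = 2.882996
  k2 = f(1.250000, 0.421646) = 2.782215
  p ← 0.277496 + 0.1·2.782215 = 0.555718
p(1.3) ≈ 0.5557

0.5557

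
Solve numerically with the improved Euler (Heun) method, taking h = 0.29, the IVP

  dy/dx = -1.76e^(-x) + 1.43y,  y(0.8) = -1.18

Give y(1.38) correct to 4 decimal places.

-3.2152

Heun: k1 = f(x_n, y_n); k2 = f(x_n + h, y_n + h·k1); y_{n+1} = y_n + (h/2)·(k1 + k2).
x=0.800000, y=-1.180000:
  k1 = f(0.800000, -1.180000) = -2.478219
  k2 = f(1.090000, -1.898684) = -3.306858
  y ← -1.180000 + (0.29/2)·(-2.478219 + (-3.306858)) = -2.018836
x=1.090000, y=-2.018836:
  k1 = f(1.090000, -2.018836) = -3.478677
  k2 = f(1.380000, -3.027653) = -4.772321
  y ← -2.018836 + (0.29/2)·(-3.478677 + (-4.772321)) = -3.215231
y(1.38) ≈ -3.2152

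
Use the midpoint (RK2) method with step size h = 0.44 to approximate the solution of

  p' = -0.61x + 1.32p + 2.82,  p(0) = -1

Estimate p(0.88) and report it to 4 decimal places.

1.0269

Midpoint: k1 = f(x_n, p_n); k2 = f(x_n + h/2, p_n + (h/2)·k1); p_{n+1} = p_n + h·k2.
x=0.000000, p=-1.000000:
  k1 = f(0.000000, -1.000000) = 1.500000
  k2 = f(0.220000, -0.670000) = 1.801400
  p ← -1.000000 + 0.44·1.801400 = -0.207384
x=0.440000, p=-0.207384:
  k1 = f(0.440000, -0.207384) = 2.277853
  k2 = f(0.660000, 0.293744) = 2.805142
  p ← -0.207384 + 0.44·2.805142 = 1.026878
p(0.88) ≈ 1.0269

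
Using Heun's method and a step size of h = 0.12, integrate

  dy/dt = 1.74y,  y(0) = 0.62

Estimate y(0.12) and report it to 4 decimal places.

Heun: k1 = f(t_n, y_n); k2 = f(t_n + h, y_n + h·k1); y_{n+1} = y_n + (h/2)·(k1 + k2).
t=0.000000, y=0.620000:
  k1 = f(0.000000, 0.620000) = 1.078800
  k2 = f(0.120000, 0.749456) = 1.304053
  y ← 0.620000 + (0.12/2)·(1.078800 + 1.304053) = 0.762971
y(0.12) ≈ 0.7630

0.7630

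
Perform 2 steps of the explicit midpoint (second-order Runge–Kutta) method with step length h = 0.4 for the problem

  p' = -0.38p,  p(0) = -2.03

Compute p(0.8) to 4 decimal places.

-1.4998

Midpoint: k1 = f(t_n, p_n); k2 = f(t_n + h/2, p_n + (h/2)·k1); p_{n+1} = p_n + h·k2.
t=0.000000, p=-2.030000:
  k1 = f(0.000000, -2.030000) = 0.771400
  k2 = f(0.200000, -1.875720) = 0.712774
  p ← -2.030000 + 0.4·0.712774 = -1.744891
t=0.400000, p=-1.744891:
  k1 = f(0.400000, -1.744891) = 0.663058
  k2 = f(0.600000, -1.612279) = 0.612666
  p ← -1.744891 + 0.4·0.612666 = -1.499824
p(0.8) ≈ -1.4998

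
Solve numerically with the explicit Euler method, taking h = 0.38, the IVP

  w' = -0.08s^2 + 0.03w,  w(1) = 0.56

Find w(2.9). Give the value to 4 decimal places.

Euler: w_{n+1} = w_n + h·f(s_n, w_n).
s=1.000000, w=0.560000: f=-0.063200 → w ← 0.560000 + 0.38·(-0.063200) = 0.535984
s=1.380000, w=0.535984: f=-0.136272 → w ← 0.535984 + 0.38·(-0.136272) = 0.484200
s=1.760000, w=0.484200: f=-0.233282 → w ← 0.484200 + 0.38·(-0.233282) = 0.395553
s=2.140000, w=0.395553: f=-0.354501 → w ← 0.395553 + 0.38·(-0.354501) = 0.260843
s=2.520000, w=0.260843: f=-0.500207 → w ← 0.260843 + 0.38·(-0.500207) = 0.070764
w(2.9) ≈ 0.0708

0.0708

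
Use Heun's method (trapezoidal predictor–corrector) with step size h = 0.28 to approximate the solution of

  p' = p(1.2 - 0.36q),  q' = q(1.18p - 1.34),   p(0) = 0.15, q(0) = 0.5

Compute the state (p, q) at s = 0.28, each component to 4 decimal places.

0.2005, 0.3661

Heun on (p,q): k1 = f(s_n, state_n); k2 = f(s_n + h, state_n + h·k1); state_{n+1} = state_n + (h/2)·(k1 + k2).
0.000000: (0.150000, 0.500000)
  k1 = (0.153000, -0.581500)
  predictor → (0.192840, 0.337180)
  k2 = (0.208000, -0.375095)
  → (0.200540, 0.366077)
(p(0.28), q(0.28)) ≈ (0.2005, 0.3661)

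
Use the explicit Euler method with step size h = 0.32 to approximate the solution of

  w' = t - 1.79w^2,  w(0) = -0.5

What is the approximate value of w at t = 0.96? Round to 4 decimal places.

Euler: w_{n+1} = w_n + h·f(t_n, w_n).
t=0.000000, w=-0.500000: f=-0.447500 → w ← -0.500000 + 0.32·(-0.447500) = -0.643200
t=0.320000, w=-0.643200: f=-0.420534 → w ← -0.643200 + 0.32·(-0.420534) = -0.777771
t=0.640000, w=-0.777771: f=-0.442820 → w ← -0.777771 + 0.32·(-0.442820) = -0.919473
w(0.96) ≈ -0.9195

-0.9195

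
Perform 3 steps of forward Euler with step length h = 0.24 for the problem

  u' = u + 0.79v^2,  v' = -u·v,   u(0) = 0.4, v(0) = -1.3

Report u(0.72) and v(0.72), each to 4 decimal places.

1.7493, -0.6560

Euler on (u,v): u_{n+1} = u_n + h·u', v_{n+1} = v_n + h·v'.
0.000000: (0.400000, -1.300000); f=(1.735100, 0.520000) → (0.816424, -1.175200)
0.240000: (0.816424, -1.175200); f=(1.907489, 0.959461) → (1.274221, -0.944929)
0.480000: (1.274221, -0.944929); f=(1.979605, 1.204049) → (1.749327, -0.655957)
(u(0.72), v(0.72)) ≈ (1.7493, -0.6560)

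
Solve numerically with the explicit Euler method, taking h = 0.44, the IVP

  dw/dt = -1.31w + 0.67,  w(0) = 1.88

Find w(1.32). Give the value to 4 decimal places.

0.6155

Euler: w_{n+1} = w_n + h·f(t_n, w_n).
t=0.000000, w=1.880000: f=-1.792800 → w ← 1.880000 + 0.44·(-1.792800) = 1.091168
t=0.440000, w=1.091168: f=-0.759430 → w ← 1.091168 + 0.44·(-0.759430) = 0.757019
t=0.880000, w=0.757019: f=-0.321695 → w ← 0.757019 + 0.44·(-0.321695) = 0.615473
w(1.32) ≈ 0.6155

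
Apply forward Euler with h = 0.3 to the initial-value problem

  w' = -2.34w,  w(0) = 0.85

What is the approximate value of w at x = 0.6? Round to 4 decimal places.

0.0755

Euler: w_{n+1} = w_n + h·f(x_n, w_n).
x=0.000000, w=0.850000: f=-1.989000 → w ← 0.850000 + 0.3·(-1.989000) = 0.253300
x=0.300000, w=0.253300: f=-0.592722 → w ← 0.253300 + 0.3·(-0.592722) = 0.075483
w(0.6) ≈ 0.0755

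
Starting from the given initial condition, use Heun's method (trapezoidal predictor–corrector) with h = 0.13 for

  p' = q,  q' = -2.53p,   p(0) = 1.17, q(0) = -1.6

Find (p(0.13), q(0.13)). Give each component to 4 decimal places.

Heun on (p,q): k1 = f(t_n, state_n); k2 = f(t_n + h, state_n + h·k1); state_{n+1} = state_n + (h/2)·(k1 + k2).
0.000000: (1.170000, -1.600000)
  k1 = (-1.600000, -2.960100)
  predictor → (0.962000, -1.984813)
  k2 = (-1.984813, -2.433860)
  → (0.936987, -1.950607)
(p(0.13), q(0.13)) ≈ (0.9370, -1.9506)

0.9370, -1.9506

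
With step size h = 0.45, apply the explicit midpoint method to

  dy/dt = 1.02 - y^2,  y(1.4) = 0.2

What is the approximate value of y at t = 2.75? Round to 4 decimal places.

Midpoint: k1 = f(t_n, y_n); k2 = f(t_n + h/2, y_n + (h/2)·k1); y_{n+1} = y_n + h·k2.
t=1.400000, y=0.200000:
  k1 = f(1.400000, 0.200000) = 0.980000
  k2 = f(1.625000, 0.420500) = 0.843180
  y ← 0.200000 + 0.45·0.843180 = 0.579431
t=1.850000, y=0.579431:
  k1 = f(1.850000, 0.579431) = 0.684260
  k2 = f(2.075000, 0.733389) = 0.482140
  y ← 0.579431 + 0.45·0.482140 = 0.796394
t=2.300000, y=0.796394:
  k1 = f(2.300000, 0.796394) = 0.385757
  k2 = f(2.525000, 0.883189) = 0.239977
  y ← 0.796394 + 0.45·0.239977 = 0.904384
y(2.75) ≈ 0.9044

0.9044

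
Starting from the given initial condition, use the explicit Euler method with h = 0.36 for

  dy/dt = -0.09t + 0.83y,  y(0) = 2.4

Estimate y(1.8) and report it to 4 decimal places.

Euler: y_{n+1} = y_n + h·f(t_n, y_n).
t=0.000000, y=2.400000: f=1.992000 → y ← 2.400000 + 0.36·1.992000 = 3.117120
t=0.360000, y=3.117120: f=2.554810 → y ← 3.117120 + 0.36·2.554810 = 4.036851
t=0.720000, y=4.036851: f=3.285787 → y ← 4.036851 + 0.36·3.285787 = 5.219735
t=1.080000, y=5.219735: f=4.235180 → y ← 5.219735 + 0.36·4.235180 = 6.744399
t=1.440000, y=6.744399: f=5.468251 → y ← 6.744399 + 0.36·5.468251 = 8.712970
y(1.8) ≈ 8.7130

8.7130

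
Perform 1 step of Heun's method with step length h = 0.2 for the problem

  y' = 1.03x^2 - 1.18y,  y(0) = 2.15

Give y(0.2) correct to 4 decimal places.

1.7066

Heun: k1 = f(x_n, y_n); k2 = f(x_n + h, y_n + h·k1); y_{n+1} = y_n + (h/2)·(k1 + k2).
x=0.000000, y=2.150000:
  k1 = f(0.000000, 2.150000) = -2.537000
  k2 = f(0.200000, 1.642600) = -1.897068
  y ← 2.150000 + (0.2/2)·(-2.537000 + (-1.897068)) = 1.706593
y(0.2) ≈ 1.7066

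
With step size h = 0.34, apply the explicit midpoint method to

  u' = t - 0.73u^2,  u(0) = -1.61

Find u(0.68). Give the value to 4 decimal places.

Midpoint: k1 = f(t_n, u_n); k2 = f(t_n + h/2, u_n + (h/2)·k1); u_{n+1} = u_n + h·k2.
t=0.000000, u=-1.610000:
  k1 = f(0.000000, -1.610000) = -1.892233
  k2 = f(0.170000, -1.931680) = -2.553912
  u ← -1.610000 + 0.34·(-2.553912) = -2.478330
t=0.340000, u=-2.478330:
  k1 = f(0.340000, -2.478330) = -4.143747
  k2 = f(0.510000, -3.182767) = -6.884905
  u ← -2.478330 + 0.34·(-6.884905) = -4.819198
u(0.68) ≈ -4.8192

-4.8192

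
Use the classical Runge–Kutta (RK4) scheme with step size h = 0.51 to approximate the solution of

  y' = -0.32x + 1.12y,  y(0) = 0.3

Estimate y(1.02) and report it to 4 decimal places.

0.6872

RK4: k1 = f(x_n, y_n); k2 = f(x_n + h/2, y_n + (h/2)·k1); k3 = f(x_n + h/2, y_n + (h/2)·k2); k4 = f(x_n + h, y_n + h·k3); y_{n+1} = y_n + (h/6)·(k1 + 2k2 + 2k3 + k4).
x=0.000000, y=0.300000:
  k1 = f(0.000000, 0.300000) = 0.336000
  k2 = f(0.255000, 0.385680) = 0.350362
  k3 = f(0.255000, 0.389342) = 0.354463
  k4 = f(0.510000, 0.480776) = 0.375269
  y ← 0.300000 + (0.51/6)·(k1 + 2k2 + 2k3 + k4) = 0.480278
x=0.510000, y=0.480278:
  k1 = f(0.510000, 0.480278) = 0.374712
  k2 = f(0.765000, 0.575830) = 0.400129
  k3 = f(0.765000, 0.582311) = 0.407388
  k4 = f(1.020000, 0.688046) = 0.444212
  y ← 0.480278 + (0.51/6)·(k1 + 2k2 + 2k3 + k4) = 0.687165
y(1.02) ≈ 0.6872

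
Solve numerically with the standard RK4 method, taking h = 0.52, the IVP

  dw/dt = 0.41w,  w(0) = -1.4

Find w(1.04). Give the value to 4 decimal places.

RK4: k1 = f(t_n, w_n); k2 = f(t_n + h/2, w_n + (h/2)·k1); k3 = f(t_n + h/2, w_n + (h/2)·k2); k4 = f(t_n + h, w_n + h·k3); w_{n+1} = w_n + (h/6)·(k1 + 2k2 + 2k3 + k4).
t=0.000000, w=-1.400000:
  k1 = f(0.000000, -1.400000) = -0.574000
  k2 = f(0.260000, -1.549240) = -0.635188
  k3 = f(0.260000, -1.565149) = -0.641711
  k4 = f(0.520000, -1.733690) = -0.710813
  w ← -1.400000 + (0.52/6)·(k1 + 2k2 + 2k3 + k4) = -1.732680
t=0.520000, w=-1.732680:
  k1 = f(0.520000, -1.732680) = -0.710399
  k2 = f(0.780000, -1.917383) = -0.786127
  k3 = f(0.780000, -1.937073) = -0.794200
  k4 = f(1.040000, -2.145664) = -0.879722
  w ← -1.732680 + (0.52/6)·(k1 + 2k2 + 2k3 + k4) = -2.144413
w(1.04) ≈ -2.1444

-2.1444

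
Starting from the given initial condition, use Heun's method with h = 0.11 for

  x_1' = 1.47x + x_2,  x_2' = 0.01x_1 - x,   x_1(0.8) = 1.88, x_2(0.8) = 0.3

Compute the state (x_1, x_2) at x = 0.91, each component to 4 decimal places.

Heun on (x_1,x_2): k1 = f(x_n, state_n); k2 = f(x_n + h, state_n + h·k1); state_{n+1} = state_n + (h/2)·(k1 + k2).
0.800000: (1.880000, 0.300000)
  k1 = (1.476000, -0.781200)
  predictor → (2.042360, 0.214068)
  k2 = (1.551768, -0.889576)
  → (2.046527, 0.208107)
(x_1(0.91), x_2(0.91)) ≈ (2.0465, 0.2081)

2.0465, 0.2081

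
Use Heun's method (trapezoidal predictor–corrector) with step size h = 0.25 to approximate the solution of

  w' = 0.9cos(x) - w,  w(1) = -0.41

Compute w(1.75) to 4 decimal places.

-0.1331

Heun: k1 = f(x_n, w_n); k2 = f(x_n + h, w_n + h·k1); w_{n+1} = w_n + (h/2)·(k1 + k2).
x=1.000000, w=-0.410000:
  k1 = f(1.000000, -0.410000) = 0.896272
  k2 = f(1.250000, -0.185932) = 0.469722
  w ← -0.410000 + (0.25/2)·(0.896272 + 0.469722) = -0.239251
x=1.250000, w=-0.239251:
  k1 = f(1.250000, -0.239251) = 0.523041
  k2 = f(1.500000, -0.108491) = 0.172154
  w ← -0.239251 + (0.25/2)·(0.523041 + 0.172154) = -0.152351
x=1.500000, w=-0.152351:
  k1 = f(1.500000, -0.152351) = 0.216015
  k2 = f(1.750000, -0.098348) = -0.062074
  w ← -0.152351 + (0.25/2)·(0.216015 + (-0.062074)) = -0.133109
w(1.75) ≈ -0.1331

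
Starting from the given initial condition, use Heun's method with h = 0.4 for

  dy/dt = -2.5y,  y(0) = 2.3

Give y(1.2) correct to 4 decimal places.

0.2875

Heun: k1 = f(t_n, y_n); k2 = f(t_n + h, y_n + h·k1); y_{n+1} = y_n + (h/2)·(k1 + k2).
t=0.000000, y=2.300000:
  k1 = f(0.000000, 2.300000) = -5.750000
  k2 = f(0.400000, 0.000000) = 0.000000
  y ← 2.300000 + (0.4/2)·(-5.750000 + 0.000000) = 1.150000
t=0.400000, y=1.150000:
  k1 = f(0.400000, 1.150000) = -2.875000
  k2 = f(0.800000, 0.000000) = 0.000000
  y ← 1.150000 + (0.4/2)·(-2.875000 + 0.000000) = 0.575000
t=0.800000, y=0.575000:
  k1 = f(0.800000, 0.575000) = -1.437500
  k2 = f(1.200000, 0.000000) = 0.000000
  y ← 0.575000 + (0.4/2)·(-1.437500 + 0.000000) = 0.287500
y(1.2) ≈ 0.2875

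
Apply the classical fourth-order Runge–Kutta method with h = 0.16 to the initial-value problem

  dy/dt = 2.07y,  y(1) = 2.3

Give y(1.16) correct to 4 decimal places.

3.2030

RK4: k1 = f(t_n, y_n); k2 = f(t_n + h/2, y_n + (h/2)·k1); k3 = f(t_n + h/2, y_n + (h/2)·k2); k4 = f(t_n + h, y_n + h·k3); y_{n+1} = y_n + (h/6)·(k1 + 2k2 + 2k3 + k4).
t=1.000000, y=2.300000:
  k1 = f(1.000000, 2.300000) = 4.761000
  k2 = f(1.080000, 2.680880) = 5.549422
  k3 = f(1.080000, 2.743954) = 5.679984
  k4 = f(1.160000, 3.208797) = 6.642211
  y ← 2.300000 + (0.16/6)·(k1 + 2k2 + 2k3 + k4) = 3.202987
y(1.16) ≈ 3.2030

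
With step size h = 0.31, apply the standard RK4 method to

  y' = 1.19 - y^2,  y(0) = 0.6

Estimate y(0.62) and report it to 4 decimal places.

RK4: k1 = f(x_n, y_n); k2 = f(x_n + h/2, y_n + (h/2)·k1); k3 = f(x_n + h/2, y_n + (h/2)·k2); k4 = f(x_n + h, y_n + h·k3); y_{n+1} = y_n + (h/6)·(k1 + 2k2 + 2k3 + k4).
x=0.000000, y=0.600000:
  k1 = f(0.000000, 0.600000) = 0.830000
  k2 = f(0.155000, 0.728650) = 0.659069
  k3 = f(0.155000, 0.702156) = 0.696977
  k4 = f(0.310000, 0.816063) = 0.524041
  y ← 0.600000 + (0.31/6)·(k1 + 2k2 + 2k3 + k4) = 0.810084
x=0.310000, y=0.810084:
  k1 = f(0.310000, 0.810084) = 0.533765
  k2 = f(0.465000, 0.892817) = 0.392878
  k3 = f(0.465000, 0.870980) = 0.431394
  k4 = f(0.620000, 0.943816) = 0.299212
  y ← 0.810084 + (0.31/6)·(k1 + 2k2 + 2k3 + k4) = 0.938295
y(0.62) ≈ 0.9383

0.9383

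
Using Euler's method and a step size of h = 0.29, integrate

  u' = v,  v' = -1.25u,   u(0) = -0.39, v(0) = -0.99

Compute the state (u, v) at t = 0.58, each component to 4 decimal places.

Euler on (u,v): u_{n+1} = u_n + h·u', v_{n+1} = v_n + h·v'.
0.000000: (-0.390000, -0.990000); f=(-0.990000, 0.487500) → (-0.677100, -0.848625)
0.290000: (-0.677100, -0.848625); f=(-0.848625, 0.846375) → (-0.923201, -0.603176)
(u(0.58), v(0.58)) ≈ (-0.9232, -0.6032)

-0.9232, -0.6032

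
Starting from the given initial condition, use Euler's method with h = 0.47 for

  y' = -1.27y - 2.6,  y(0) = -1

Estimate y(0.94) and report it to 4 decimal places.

Euler: y_{n+1} = y_n + h·f(s_n, y_n).
s=0.000000, y=-1.000000: f=-1.330000 → y ← -1.000000 + 0.47·(-1.330000) = -1.625100
s=0.470000, y=-1.625100: f=-0.536123 → y ← -1.625100 + 0.47·(-0.536123) = -1.877078
y(0.94) ≈ -1.8771

-1.8771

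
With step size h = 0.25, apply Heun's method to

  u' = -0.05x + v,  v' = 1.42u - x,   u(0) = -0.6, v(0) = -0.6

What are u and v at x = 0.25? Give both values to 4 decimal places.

Heun on (u,v): k1 = f(x_n, state_n); k2 = f(x_n + h, state_n + h·k1); state_{n+1} = state_n + (h/2)·(k1 + k2).
0.000000: (-0.600000, -0.600000)
  k1 = (-0.600000, -0.852000)
  predictor → (-0.750000, -0.813000)
  k2 = (-0.825500, -1.315000)
  → (-0.778188, -0.870875)
(u(0.25), v(0.25)) ≈ (-0.7782, -0.8709)

-0.7782, -0.8709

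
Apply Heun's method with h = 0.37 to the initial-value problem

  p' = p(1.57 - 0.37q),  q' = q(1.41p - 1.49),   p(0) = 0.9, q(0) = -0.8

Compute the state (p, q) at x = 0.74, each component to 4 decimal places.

Heun on (p,q): k1 = f(x_n, state_n); k2 = f(x_n + h, state_n + h·k1); state_{n+1} = state_n + (h/2)·(k1 + k2).
0.000000: (0.900000, -0.800000)
  k1 = (1.679400, 0.176800)
  predictor → (1.521378, -0.734584)
  k2 = (2.802068, -0.481258)
  → (1.729072, -0.856325)
0.370000: (1.729072, -0.856325)
  k1 = (3.262482, -0.811788)
  predictor → (2.936190, -1.156686)
  k2 = (5.866431, -3.065250)
  → (3.417920, -1.573577)
(p(0.74), q(0.74)) ≈ (3.4179, -1.5736)

3.4179, -1.5736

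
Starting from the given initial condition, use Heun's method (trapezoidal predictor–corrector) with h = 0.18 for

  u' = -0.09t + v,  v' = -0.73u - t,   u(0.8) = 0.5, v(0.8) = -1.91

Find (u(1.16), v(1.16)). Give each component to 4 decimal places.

-0.2920, -2.2952

Heun on (u,v): k1 = f(t_n, state_n); k2 = f(t_n + h, state_n + h·k1); state_{n+1} = state_n + (h/2)·(k1 + k2).
0.800000: (0.500000, -1.910000)
  k1 = (-1.982000, -1.165000)
  predictor → (0.143240, -2.119700)
  k2 = (-2.207900, -1.084565)
  → (0.122909, -2.112461)
0.980000: (0.122909, -2.112461)
  k1 = (-2.200661, -1.069724)
  predictor → (-0.273210, -2.305011)
  k2 = (-2.409411, -0.960557)
  → (-0.291997, -2.295186)
(u(1.16), v(1.16)) ≈ (-0.2920, -2.2952)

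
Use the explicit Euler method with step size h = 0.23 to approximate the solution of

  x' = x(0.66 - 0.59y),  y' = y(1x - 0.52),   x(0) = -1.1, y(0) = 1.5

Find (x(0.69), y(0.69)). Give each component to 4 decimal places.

-1.1430, 0.3826

Euler on (x,y): x_{n+1} = x_n + h·x', y_{n+1} = y_n + h·y'.
0.000000: (-1.100000, 1.500000); f=(0.247500, -2.430000) → (-1.043075, 0.941100)
0.230000: (-1.043075, 0.941100); f=(-0.109263, -1.471010) → (-1.068206, 0.602768)
0.460000: (-1.068206, 0.602768); f=(-0.325127, -0.957319) → (-1.142985, 0.382584)
(x(0.69), y(0.69)) ≈ (-1.1430, 0.3826)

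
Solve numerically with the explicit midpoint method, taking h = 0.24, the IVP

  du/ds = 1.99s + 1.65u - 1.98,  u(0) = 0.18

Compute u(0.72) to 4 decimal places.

Midpoint: k1 = f(s_n, u_n); k2 = f(s_n + h/2, u_n + (h/2)·k1); u_{n+1} = u_n + h·k2.
s=0.000000, u=0.180000:
  k1 = f(0.000000, 0.180000) = -1.683000
  k2 = f(0.120000, -0.021960) = -1.777434
  u ← 0.180000 + 0.24·(-1.777434) = -0.246584
s=0.240000, u=-0.246584:
  k1 = f(0.240000, -0.246584) = -1.909264
  k2 = f(0.360000, -0.475696) = -2.048498
  u ← -0.246584 + 0.24·(-2.048498) = -0.738224
s=0.480000, u=-0.738224:
  k1 = f(0.480000, -0.738224) = -2.242869
  k2 = f(0.600000, -1.007368) = -2.448157
  u ← -0.738224 + 0.24·(-2.448157) = -1.325781
u(0.72) ≈ -1.3258

-1.3258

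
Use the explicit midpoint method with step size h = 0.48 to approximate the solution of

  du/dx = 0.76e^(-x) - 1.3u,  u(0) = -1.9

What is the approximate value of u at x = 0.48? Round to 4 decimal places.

Midpoint: k1 = f(x_n, u_n); k2 = f(x_n + h/2, u_n + (h/2)·k1); u_{n+1} = u_n + h·k2.
x=0.000000, u=-1.900000:
  k1 = f(0.000000, -1.900000) = 3.230000
  k2 = f(0.240000, -1.124800) = 2.060077
  u ← -1.900000 + 0.48·2.060077 = -0.911163
u(0.48) ≈ -0.9112

-0.9112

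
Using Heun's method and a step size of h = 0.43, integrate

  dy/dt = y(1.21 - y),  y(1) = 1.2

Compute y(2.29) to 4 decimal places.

1.2077

Heun: k1 = f(t_n, y_n); k2 = f(t_n + h, y_n + h·k1); y_{n+1} = y_n + (h/2)·(k1 + k2).
t=1.000000, y=1.200000:
  k1 = f(1.000000, 1.200000) = 0.012000
  k2 = f(1.430000, 1.205160) = 0.005833
  y ← 1.200000 + (0.43/2)·(0.012000 + 0.005833) = 1.203834
t=1.430000, y=1.203834:
  k1 = f(1.430000, 1.203834) = 0.007423
  k2 = f(1.860000, 1.207026) = 0.003590
  y ← 1.203834 + (0.43/2)·(0.007423 + 0.003590) = 1.206202
t=1.860000, y=1.206202:
  k1 = f(1.860000, 1.206202) = 0.004581
  k2 = f(2.290000, 1.208172) = 0.002209
  y ← 1.206202 + (0.43/2)·(0.004581 + 0.002209) = 1.207662
y(2.29) ≈ 1.2077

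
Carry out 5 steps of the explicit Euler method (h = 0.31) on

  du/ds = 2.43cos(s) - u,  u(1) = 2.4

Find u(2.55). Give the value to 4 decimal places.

Euler: u_{n+1} = u_n + h·f(s_n, u_n).
s=1.000000, u=2.400000: f=-1.087065 → u ← 2.400000 + 0.31·(-1.087065) = 2.063010
s=1.310000, u=2.063010: f=-1.436434 → u ← 2.063010 + 0.31·(-1.436434) = 1.617715
s=1.620000, u=1.617715: f=-1.737232 → u ← 1.617715 + 0.31·(-1.737232) = 1.079173
s=1.930000, u=1.079173: f=-1.933388 → u ← 1.079173 + 0.31·(-1.933388) = 0.479823
s=2.240000, u=0.479823: f=-1.987302 → u ← 0.479823 + 0.31·(-1.987302) = -0.136241
u(2.55) ≈ -0.1362

-0.1362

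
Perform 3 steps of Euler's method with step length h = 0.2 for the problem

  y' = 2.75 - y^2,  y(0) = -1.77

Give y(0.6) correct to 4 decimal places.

Euler: y_{n+1} = y_n + h·f(t_n, y_n).
t=0.000000, y=-1.770000: f=-0.382900 → y ← -1.770000 + 0.2·(-0.382900) = -1.846580
t=0.200000, y=-1.846580: f=-0.659858 → y ← -1.846580 + 0.2·(-0.659858) = -1.978552
t=0.400000, y=-1.978552: f=-1.164666 → y ← -1.978552 + 0.2·(-1.164666) = -2.211485
y(0.6) ≈ -2.2115

-2.2115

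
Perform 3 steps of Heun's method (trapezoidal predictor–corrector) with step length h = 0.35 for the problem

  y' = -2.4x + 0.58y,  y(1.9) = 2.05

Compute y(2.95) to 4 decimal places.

Heun: k1 = f(x_n, y_n); k2 = f(x_n + h, y_n + h·k1); y_{n+1} = y_n + (h/2)·(k1 + k2).
x=1.900000, y=2.050000:
  k1 = f(1.900000, 2.050000) = -3.371000
  k2 = f(2.250000, 0.870150) = -4.895313
  y ← 2.050000 + (0.35/2)·(-3.371000 + (-4.895313)) = 0.603395
x=2.250000, y=0.603395:
  k1 = f(2.250000, 0.603395) = -5.050031
  k2 = f(2.600000, -1.164116) = -6.915187
  y ← 0.603395 + (0.35/2)·(-5.050031 + (-6.915187)) = -1.490518
x=2.600000, y=-1.490518:
  k1 = f(2.600000, -1.490518) = -7.104500
  k2 = f(2.950000, -3.977093) = -9.386714
  y ← -1.490518 + (0.35/2)·(-7.104500 + (-9.386714)) = -4.376480
y(2.95) ≈ -4.3765

-4.3765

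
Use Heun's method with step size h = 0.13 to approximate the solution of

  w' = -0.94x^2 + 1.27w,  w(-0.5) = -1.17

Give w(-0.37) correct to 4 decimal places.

Heun: k1 = f(x_n, w_n); k2 = f(x_n + h, w_n + h·k1); w_{n+1} = w_n + (h/2)·(k1 + k2).
x=-0.500000, w=-1.170000:
  k1 = f(-0.500000, -1.170000) = -1.720900
  k2 = f(-0.370000, -1.393717) = -1.898707
  w ← -1.170000 + (0.13/2)·(-1.720900 + (-1.898707)) = -1.405274
w(-0.37) ≈ -1.4053

-1.4053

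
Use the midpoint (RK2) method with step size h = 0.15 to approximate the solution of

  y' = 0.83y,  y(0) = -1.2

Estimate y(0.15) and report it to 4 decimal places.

Midpoint: k1 = f(t_n, y_n); k2 = f(t_n + h/2, y_n + (h/2)·k1); y_{n+1} = y_n + h·k2.
t=0.000000, y=-1.200000:
  k1 = f(0.000000, -1.200000) = -0.996000
  k2 = f(0.075000, -1.274700) = -1.058001
  y ← -1.200000 + 0.15·(-1.058001) = -1.358700
y(0.15) ≈ -1.3587

-1.3587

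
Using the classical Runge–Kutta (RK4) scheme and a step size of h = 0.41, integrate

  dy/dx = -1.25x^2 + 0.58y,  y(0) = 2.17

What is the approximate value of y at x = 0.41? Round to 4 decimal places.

2.7220

RK4: k1 = f(x_n, y_n); k2 = f(x_n + h/2, y_n + (h/2)·k1); k3 = f(x_n + h/2, y_n + (h/2)·k2); k4 = f(x_n + h, y_n + h·k3); y_{n+1} = y_n + (h/6)·(k1 + 2k2 + 2k3 + k4).
x=0.000000, y=2.170000:
  k1 = f(0.000000, 2.170000) = 1.258600
  k2 = f(0.205000, 2.428013) = 1.355716
  k3 = f(0.205000, 2.447922) = 1.367263
  k4 = f(0.410000, 2.730578) = 1.373610
  y ← 2.170000 + (0.41/6)·(k1 + 2k2 + 2k3 + k4) = 2.722008
y(0.41) ≈ 2.7220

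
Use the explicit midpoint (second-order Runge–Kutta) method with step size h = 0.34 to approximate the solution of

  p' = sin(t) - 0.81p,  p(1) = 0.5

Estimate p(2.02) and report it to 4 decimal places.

Midpoint: k1 = f(t_n, p_n); k2 = f(t_n + h/2, p_n + (h/2)·k1); p_{n+1} = p_n + h·k2.
t=1.000000, p=0.500000:
  k1 = f(1.000000, 0.500000) = 0.436471
  k2 = f(1.170000, 0.574200) = 0.455649
  p ← 0.500000 + 0.34·0.455649 = 0.654921
t=1.340000, p=0.654921:
  k1 = f(1.340000, 0.654921) = 0.442999
  k2 = f(1.510000, 0.730230) = 0.406666
  p ← 0.654921 + 0.34·0.406666 = 0.793187
t=1.680000, p=0.793187:
  k1 = f(1.680000, 0.793187) = 0.351562
  k2 = f(1.850000, 0.852952) = 0.270384
  p ← 0.793187 + 0.34·0.270384 = 0.885117
p(2.02) ≈ 0.8851

0.8851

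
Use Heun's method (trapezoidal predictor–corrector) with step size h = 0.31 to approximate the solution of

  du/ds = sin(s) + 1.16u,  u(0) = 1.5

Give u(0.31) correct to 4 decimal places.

2.1837

Heun: k1 = f(s_n, u_n); k2 = f(s_n + h, u_n + h·k1); u_{n+1} = u_n + (h/2)·(k1 + k2).
s=0.000000, u=1.500000:
  k1 = f(0.000000, 1.500000) = 1.740000
  k2 = f(0.310000, 2.039400) = 2.670763
  u ← 1.500000 + (0.31/2)·(1.740000 + 2.670763) = 2.183668
u(0.31) ≈ 2.1837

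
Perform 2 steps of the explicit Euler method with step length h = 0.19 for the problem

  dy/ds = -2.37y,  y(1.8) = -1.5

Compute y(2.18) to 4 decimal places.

Euler: y_{n+1} = y_n + h·f(s_n, y_n).
s=1.800000, y=-1.500000: f=3.555000 → y ← -1.500000 + 0.19·3.555000 = -0.824550
s=1.990000, y=-0.824550: f=1.954184 → y ← -0.824550 + 0.19·1.954184 = -0.453255
y(2.18) ≈ -0.4533

-0.4533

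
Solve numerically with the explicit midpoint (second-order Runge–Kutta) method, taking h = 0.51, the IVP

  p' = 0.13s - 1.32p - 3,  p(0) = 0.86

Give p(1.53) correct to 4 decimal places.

Midpoint: k1 = f(s_n, p_n); k2 = f(s_n + h/2, p_n + (h/2)·k1); p_{n+1} = p_n + h·k2.
s=0.000000, p=0.860000:
  k1 = f(0.000000, 0.860000) = -4.135200
  k2 = f(0.255000, -0.194476) = -2.710142
  p ← 0.860000 + 0.51·(-2.710142) = -0.522172
s=0.510000, p=-0.522172:
  k1 = f(0.510000, -0.522172) = -2.244433
  k2 = f(0.765000, -1.094503) = -1.455807
  p ← -0.522172 + 0.51·(-1.455807) = -1.264634
s=1.020000, p=-1.264634:
  k1 = f(1.020000, -1.264634) = -1.198084
  k2 = f(1.275000, -1.570145) = -0.761659
  p ← -1.264634 + 0.51·(-0.761659) = -1.653080
p(1.53) ≈ -1.6531

-1.6531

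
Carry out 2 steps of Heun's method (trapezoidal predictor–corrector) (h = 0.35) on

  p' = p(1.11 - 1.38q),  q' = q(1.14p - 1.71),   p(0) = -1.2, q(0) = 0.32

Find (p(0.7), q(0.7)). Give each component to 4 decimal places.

Heun on (p,q): k1 = f(x_n, state_n); k2 = f(x_n + h, state_n + h·k1); state_{n+1} = state_n + (h/2)·(k1 + k2).
0.000000: (-1.200000, 0.320000)
  k1 = (-0.802080, -0.984960)
  predictor → (-1.480728, -0.024736)
  k2 = (-1.694154, 0.084054)
  → (-1.636841, 0.162341)
0.350000: (-1.636841, 0.162341)
  k1 = (-1.450190, -0.580533)
  predictor → (-2.144407, -0.040845)
  k2 = (-2.501164, 0.169696)
  → (-2.328328, 0.090445)
(p(0.7), q(0.7)) ≈ (-2.3283, 0.0904)

-2.3283, 0.0904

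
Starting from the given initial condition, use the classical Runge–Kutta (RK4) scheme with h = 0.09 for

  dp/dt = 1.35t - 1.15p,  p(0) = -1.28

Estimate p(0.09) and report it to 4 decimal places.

-1.1489

RK4: k1 = f(t_n, p_n); k2 = f(t_n + h/2, p_n + (h/2)·k1); k3 = f(t_n + h/2, p_n + (h/2)·k2); k4 = f(t_n + h, p_n + h·k3); p_{n+1} = p_n + (h/6)·(k1 + 2k2 + 2k3 + k4).
t=0.000000, p=-1.280000:
  k1 = f(0.000000, -1.280000) = 1.472000
  k2 = f(0.045000, -1.213760) = 1.456574
  k3 = f(0.045000, -1.214454) = 1.457372
  k4 = f(0.090000, -1.148836) = 1.442662
  p ← -1.280000 + (0.09/6)·(k1 + 2k2 + 2k3 + k4) = -1.148862
p(0.09) ≈ -1.1489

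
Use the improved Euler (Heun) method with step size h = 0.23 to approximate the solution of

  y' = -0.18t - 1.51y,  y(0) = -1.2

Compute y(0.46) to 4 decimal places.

-0.6261

Heun: k1 = f(t_n, y_n); k2 = f(t_n + h, y_n + h·k1); y_{n+1} = y_n + (h/2)·(k1 + k2).
t=0.000000, y=-1.200000:
  k1 = f(0.000000, -1.200000) = 1.812000
  k2 = f(0.230000, -0.783240) = 1.141292
  y ← -1.200000 + (0.23/2)·(1.812000 + 1.141292) = -0.860371
t=0.230000, y=-0.860371:
  k1 = f(0.230000, -0.860371) = 1.257761
  k2 = f(0.460000, -0.571086) = 0.779540
  y ← -0.860371 + (0.23/2)·(1.257761 + 0.779540) = -0.626082
y(0.46) ≈ -0.6261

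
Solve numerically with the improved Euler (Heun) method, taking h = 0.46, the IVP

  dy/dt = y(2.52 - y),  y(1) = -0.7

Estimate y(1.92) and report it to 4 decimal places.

Heun: k1 = f(t_n, y_n); k2 = f(t_n + h, y_n + h·k1); y_{n+1} = y_n + (h/2)·(k1 + k2).
t=1.000000, y=-0.700000:
  k1 = f(1.000000, -0.700000) = -2.254000
  k2 = f(1.460000, -1.736840) = -7.393450
  y ← -0.700000 + (0.46/2)·(-2.254000 + (-7.393450)) = -2.918913
t=1.460000, y=-2.918913:
  k1 = f(1.460000, -2.918913) = -15.875718
  k2 = f(1.920000, -10.221744) = -130.242840
  y ← -2.918913 + (0.46/2)·(-15.875718 + (-130.242840)) = -36.526182
y(1.92) ≈ -36.5262

-36.5262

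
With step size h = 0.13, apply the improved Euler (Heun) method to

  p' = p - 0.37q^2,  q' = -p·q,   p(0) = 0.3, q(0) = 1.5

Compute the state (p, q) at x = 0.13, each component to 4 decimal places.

Heun on (p,q): k1 = f(x_n, state_n); k2 = f(x_n + h, state_n + h·k1); state_{n+1} = state_n + (h/2)·(k1 + k2).
0.000000: (0.300000, 1.500000)
  k1 = (-0.532500, -0.450000)
  predictor → (0.230775, 1.441500)
  k2 = (-0.538056, -0.332662)
  → (0.230414, 1.449127)
(p(0.13), q(0.13)) ≈ (0.2304, 1.4491)

0.2304, 1.4491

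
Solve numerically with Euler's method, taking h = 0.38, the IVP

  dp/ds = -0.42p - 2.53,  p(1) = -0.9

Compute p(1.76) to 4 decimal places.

Euler: p_{n+1} = p_n + h·f(s_n, p_n).
s=1.000000, p=-0.900000: f=-2.152000 → p ← -0.900000 + 0.38·(-2.152000) = -1.717760
s=1.380000, p=-1.717760: f=-1.808541 → p ← -1.717760 + 0.38·(-1.808541) = -2.405006
p(1.76) ≈ -2.4050

-2.4050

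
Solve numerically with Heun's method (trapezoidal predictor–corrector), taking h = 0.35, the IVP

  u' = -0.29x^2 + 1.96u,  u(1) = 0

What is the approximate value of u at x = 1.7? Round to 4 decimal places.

Heun: k1 = f(x_n, u_n); k2 = f(x_n + h, u_n + h·k1); u_{n+1} = u_n + (h/2)·(k1 + k2).
x=1.000000, u=0.000000:
  k1 = f(1.000000, 0.000000) = -0.290000
  k2 = f(1.350000, -0.101500) = -0.727465
  u ← 0.000000 + (0.35/2)·(-0.290000 + (-0.727465)) = -0.178056
x=1.350000, u=-0.178056:
  k1 = f(1.350000, -0.178056) = -0.877515
  k2 = f(1.700000, -0.485187) = -1.789066
  u ← -0.178056 + (0.35/2)·(-0.877515 + (-1.789066)) = -0.644708
u(1.7) ≈ -0.6447

-0.6447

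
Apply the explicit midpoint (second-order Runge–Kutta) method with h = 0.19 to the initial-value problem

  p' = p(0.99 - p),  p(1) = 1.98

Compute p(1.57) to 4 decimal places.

Midpoint: k1 = f(t_n, p_n); k2 = f(t_n + h/2, p_n + (h/2)·k1); p_{n+1} = p_n + h·k2.
t=1.000000, p=1.980000:
  k1 = f(1.000000, 1.980000) = -1.960200
  k2 = f(1.095000, 1.793781) = -1.441807
  p ← 1.980000 + 0.19·(-1.441807) = 1.706057
t=1.190000, p=1.706057:
  k1 = f(1.190000, 1.706057) = -1.221633
  k2 = f(1.285000, 1.590001) = -0.954003
  p ← 1.706057 + 0.19·(-0.954003) = 1.524796
t=1.380000, p=1.524796:
  k1 = f(1.380000, 1.524796) = -0.815455
  k2 = f(1.475000, 1.447328) = -0.661903
  p ← 1.524796 + 0.19·(-0.661903) = 1.399034
p(1.57) ≈ 1.3990

1.3990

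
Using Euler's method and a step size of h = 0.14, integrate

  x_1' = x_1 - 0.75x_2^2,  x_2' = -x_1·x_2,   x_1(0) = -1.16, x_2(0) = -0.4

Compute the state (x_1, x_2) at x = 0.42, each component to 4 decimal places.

Euler on (x_1,x_2): x_1_{n+1} = x_1_n + h·x_1', x_2_{n+1} = x_2_n + h·x_2'.
0.000000: (-1.160000, -0.400000); f=(-1.280000, -0.464000) → (-1.339200, -0.464960)
0.140000: (-1.339200, -0.464960); f=(-1.501341, -0.622674) → (-1.549388, -0.552134)
0.280000: (-1.549388, -0.552134); f=(-1.778027, -0.855470) → (-1.798312, -0.671900)
(x_1(0.42), x_2(0.42)) ≈ (-1.7983, -0.6719)

-1.7983, -0.6719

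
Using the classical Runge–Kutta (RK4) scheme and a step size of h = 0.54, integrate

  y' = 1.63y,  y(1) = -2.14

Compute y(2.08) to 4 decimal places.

-12.3906

RK4: k1 = f(t_n, y_n); k2 = f(t_n + h/2, y_n + (h/2)·k1); k3 = f(t_n + h/2, y_n + (h/2)·k2); k4 = f(t_n + h, y_n + h·k3); y_{n+1} = y_n + (h/6)·(k1 + 2k2 + 2k3 + k4).
t=1.000000, y=-2.140000:
  k1 = f(1.000000, -2.140000) = -3.488200
  k2 = f(1.270000, -3.081814) = -5.023357
  k3 = f(1.270000, -3.496306) = -5.698979
  k4 = f(1.540000, -5.217449) = -8.504442
  y ← -2.140000 + (0.54/6)·(k1 + 2k2 + 2k3 + k4) = -5.149358
t=1.540000, y=-5.149358:
  k1 = f(1.540000, -5.149358) = -8.393454
  k2 = f(1.810000, -7.415591) = -12.087413
  k3 = f(1.810000, -8.412960) = -13.713124
  k4 = f(2.080000, -12.554445) = -20.463746
  y ← -5.149358 + (0.54/6)·(k1 + 2k2 + 2k3 + k4) = -12.390603
y(2.08) ≈ -12.3906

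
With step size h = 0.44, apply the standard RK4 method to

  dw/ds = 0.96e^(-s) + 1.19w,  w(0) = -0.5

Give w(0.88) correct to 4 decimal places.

RK4: k1 = f(s_n, w_n); k2 = f(s_n + h/2, w_n + (h/2)·k1); k3 = f(s_n + h/2, w_n + (h/2)·k2); k4 = f(s_n + h, w_n + h·k3); w_{n+1} = w_n + (h/6)·(k1 + 2k2 + 2k3 + k4).
s=0.000000, w=-0.500000:
  k1 = f(0.000000, -0.500000) = 0.365000
  k2 = f(0.220000, -0.419700) = 0.270975
  k3 = f(0.220000, -0.440385) = 0.246359
  k4 = f(0.440000, -0.391602) = 0.152269
  w ← -0.500000 + (0.44/6)·(k1 + 2k2 + 2k3 + k4) = -0.386191
s=0.440000, w=-0.386191:
  k1 = f(0.440000, -0.386191) = 0.158707
  k2 = f(0.660000, -0.351276) = 0.078159
  k3 = f(0.660000, -0.368996) = 0.057072
  k4 = f(0.880000, -0.361080) = -0.031493
  w ← -0.386191 + (0.44/6)·(k1 + 2k2 + 2k3 + k4) = -0.357028
w(0.88) ≈ -0.3570

-0.3570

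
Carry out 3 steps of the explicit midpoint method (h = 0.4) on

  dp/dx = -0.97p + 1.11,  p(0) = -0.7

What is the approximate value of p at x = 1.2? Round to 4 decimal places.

Midpoint: k1 = f(x_n, p_n); k2 = f(x_n + h/2, p_n + (h/2)·k1); p_{n+1} = p_n + h·k2.
x=0.000000, p=-0.700000:
  k1 = f(0.000000, -0.700000) = 1.789000
  k2 = f(0.200000, -0.342200) = 1.441934
  p ← -0.700000 + 0.4·1.441934 = -0.123226
x=0.400000, p=-0.123226:
  k1 = f(0.400000, -0.123226) = 1.229530
  k2 = f(0.600000, 0.122680) = 0.991001
  p ← -0.123226 + 0.4·0.991001 = 0.273174
x=0.800000, p=0.273174:
  k1 = f(0.800000, 0.273174) = 0.845021
  k2 = f(1.000000, 0.442178) = 0.681087
  p ← 0.273174 + 0.4·0.681087 = 0.545609
p(1.2) ≈ 0.5456

0.5456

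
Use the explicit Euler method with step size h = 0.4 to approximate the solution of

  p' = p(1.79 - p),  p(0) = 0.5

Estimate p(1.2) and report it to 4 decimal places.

Euler: p_{n+1} = p_n + h·f(t_n, p_n).
t=0.000000, p=0.500000: f=0.645000 → p ← 0.500000 + 0.4·0.645000 = 0.758000
t=0.400000, p=0.758000: f=0.782256 → p ← 0.758000 + 0.4·0.782256 = 1.070902
t=0.800000, p=1.070902: f=0.770083 → p ← 1.070902 + 0.4·0.770083 = 1.378936
p(1.2) ≈ 1.3789

1.3789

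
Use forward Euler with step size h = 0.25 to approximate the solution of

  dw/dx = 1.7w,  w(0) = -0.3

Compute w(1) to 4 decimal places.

-1.2370

Euler: w_{n+1} = w_n + h·f(x_n, w_n).
x=0.000000, w=-0.300000: f=-0.510000 → w ← -0.300000 + 0.25·(-0.510000) = -0.427500
x=0.250000, w=-0.427500: f=-0.726750 → w ← -0.427500 + 0.25·(-0.726750) = -0.609187
x=0.500000, w=-0.609187: f=-1.035619 → w ← -0.609187 + 0.25·(-1.035619) = -0.868092
x=0.750000, w=-0.868092: f=-1.475757 → w ← -0.868092 + 0.25·(-1.475757) = -1.237031
w(1) ≈ -1.2370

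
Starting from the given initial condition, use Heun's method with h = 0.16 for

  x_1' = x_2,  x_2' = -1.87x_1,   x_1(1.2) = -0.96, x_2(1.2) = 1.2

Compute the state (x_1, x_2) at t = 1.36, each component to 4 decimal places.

-0.7450, 1.4585

Heun on (x_1,x_2): k1 = f(t_n, state_n); k2 = f(t_n + h, state_n + h·k1); state_{n+1} = state_n + (h/2)·(k1 + k2).
1.200000: (-0.960000, 1.200000)
  k1 = (1.200000, 1.795200)
  predictor → (-0.768000, 1.487232)
  k2 = (1.487232, 1.436160)
  → (-0.745021, 1.458509)
(x_1(1.36), x_2(1.36)) ≈ (-0.7450, 1.4585)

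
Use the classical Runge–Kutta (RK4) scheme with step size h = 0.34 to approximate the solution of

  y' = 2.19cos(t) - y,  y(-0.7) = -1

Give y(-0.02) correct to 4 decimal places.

RK4: k1 = f(t_n, y_n); k2 = f(t_n + h/2, y_n + (h/2)·k1); k3 = f(t_n + h/2, y_n + (h/2)·k2); k4 = f(t_n + h, y_n + h·k3); y_{n+1} = y_n + (h/6)·(k1 + 2k2 + 2k3 + k4).
t=-0.700000, y=-1.000000:
  k1 = f(-0.700000, -1.000000) = 2.675004
  k2 = f(-0.530000, -0.545249) = 2.434797
  k3 = f(-0.530000, -0.586085) = 2.475632
  k4 = f(-0.360000, -0.158285) = 2.207899
  y ← -1.000000 + (0.34/6)·(k1 + 2k2 + 2k3 + k4) = -0.166787
t=-0.360000, y=-0.166787:
  k1 = f(-0.360000, -0.166787) = 2.216401
  k2 = f(-0.190000, 0.210001) = 1.940588
  k3 = f(-0.190000, 0.163113) = 1.987476
  k4 = f(-0.020000, 0.508955) = 1.680607
  y ← -0.166787 + (0.34/6)·(k1 + 2k2 + 2k3 + k4) = 0.499224
y(-0.02) ≈ 0.4992

0.4992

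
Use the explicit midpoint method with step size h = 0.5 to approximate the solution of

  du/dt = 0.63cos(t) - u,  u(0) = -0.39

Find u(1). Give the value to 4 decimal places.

Midpoint: k1 = f(t_n, u_n); k2 = f(t_n + h/2, u_n + (h/2)·k1); u_{n+1} = u_n + h·k2.
t=0.000000, u=-0.390000:
  k1 = f(0.000000, -0.390000) = 1.020000
  k2 = f(0.250000, -0.135000) = 0.745415
  u ← -0.390000 + 0.5·0.745415 = -0.017293
t=0.500000, u=-0.017293:
  k1 = f(0.500000, -0.017293) = 0.570170
  k2 = f(0.750000, 0.125250) = 0.335714
  u ← -0.017293 + 0.5·0.335714 = 0.150564
u(1) ≈ 0.1506

0.1506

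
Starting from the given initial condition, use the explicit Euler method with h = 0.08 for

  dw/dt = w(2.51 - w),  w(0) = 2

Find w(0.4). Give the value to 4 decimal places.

Euler: w_{n+1} = w_n + h·f(t_n, w_n).
t=0.000000, w=2.000000: f=1.020000 → w ← 2.000000 + 0.08·1.020000 = 2.081600
t=0.080000, w=2.081600: f=0.891757 → w ← 2.081600 + 0.08·0.891757 = 2.152941
t=0.160000, w=2.152941: f=0.768728 → w ← 2.152941 + 0.08·0.768728 = 2.214439
t=0.240000, w=2.214439: f=0.654502 → w ← 2.214439 + 0.08·0.654502 = 2.266799
t=0.320000, w=2.266799: f=0.551288 → w ← 2.266799 + 0.08·0.551288 = 2.310902
w(0.4) ≈ 2.3109

2.3109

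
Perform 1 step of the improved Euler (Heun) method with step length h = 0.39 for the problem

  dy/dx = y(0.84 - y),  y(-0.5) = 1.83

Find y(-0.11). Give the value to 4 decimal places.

1.4146

Heun: k1 = f(x_n, y_n); k2 = f(x_n + h, y_n + h·k1); y_{n+1} = y_n + (h/2)·(k1 + k2).
x=-0.500000, y=1.830000:
  k1 = f(-0.500000, 1.830000) = -1.811700
  k2 = f(-0.110000, 1.123437) = -0.318424
  y ← 1.830000 + (0.39/2)·(-1.811700 + (-0.318424)) = 1.414626
y(-0.11) ≈ 1.4146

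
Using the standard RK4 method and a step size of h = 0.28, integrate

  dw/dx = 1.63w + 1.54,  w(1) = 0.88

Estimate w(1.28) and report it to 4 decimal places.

RK4: k1 = f(x_n, w_n); k2 = f(x_n + h/2, w_n + (h/2)·k1); k3 = f(x_n + h/2, w_n + (h/2)·k2); k4 = f(x_n + h, w_n + h·k3); w_{n+1} = w_n + (h/6)·(k1 + 2k2 + 2k3 + k4).
x=1.000000, w=0.880000:
  k1 = f(1.000000, 0.880000) = 2.974400
  k2 = f(1.140000, 1.296416) = 3.653158
  k3 = f(1.140000, 1.391442) = 3.808051
  k4 = f(1.280000, 1.946254) = 4.712394
  w ← 0.880000 + (0.28/6)·(k1 + 2k2 + 2k3 + k4) = 1.935097
w(1.28) ≈ 1.9351

1.9351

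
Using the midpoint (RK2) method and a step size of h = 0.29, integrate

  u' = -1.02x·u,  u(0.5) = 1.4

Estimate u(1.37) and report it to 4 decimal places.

0.6059

Midpoint: k1 = f(x_n, u_n); k2 = f(x_n + h/2, u_n + (h/2)·k1); u_{n+1} = u_n + h·k2.
x=0.500000, u=1.400000:
  k1 = f(0.500000, 1.400000) = -0.714000
  k2 = f(0.645000, 1.296470) = -0.852948
  u ← 1.400000 + 0.29·(-0.852948) = 1.152645
x=0.790000, u=1.152645:
  k1 = f(0.790000, 1.152645) = -0.928801
  k2 = f(0.935000, 1.017969) = -0.970837
  u ← 1.152645 + 0.29·(-0.970837) = 0.871102
x=1.080000, u=0.871102:
  k1 = f(1.080000, 0.871102) = -0.959606
  k2 = f(1.225000, 0.731960) = -0.914583
  u ← 0.871102 + 0.29·(-0.914583) = 0.605873
u(1.37) ≈ 0.6059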